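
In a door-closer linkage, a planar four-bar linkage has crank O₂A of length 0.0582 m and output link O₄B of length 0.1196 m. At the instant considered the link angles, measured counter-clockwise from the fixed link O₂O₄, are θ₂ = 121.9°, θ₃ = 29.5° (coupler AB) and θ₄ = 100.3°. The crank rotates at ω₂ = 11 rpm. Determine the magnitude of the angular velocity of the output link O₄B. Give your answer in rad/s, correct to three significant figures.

ω₂ = 1.152 rad/s (from 11 rpm).
Differentiating the loop-closure r₂e^{iθ₂}+r₃e^{iθ₃}=r₁+r₄e^{iθ₄} gives r₂ω₂e^{iθ₂}+r₃ω₃e^{iθ₃}=r₄ω₄e^{iθ₄}.
Eliminating the other unknown: ω₄ = r₂ω₂ sin(θ₂−θ₃) / [r₄ sin(θ₄−θ₃)].
Numerator sine = +0.99912; denominator sine = +0.94438.
Result = 0.0582·1.152·(+0.99912) / (0.1196·(+0.94438)) = +0.59304 rad/s; magnitude 0.59304 rad/s.

0.593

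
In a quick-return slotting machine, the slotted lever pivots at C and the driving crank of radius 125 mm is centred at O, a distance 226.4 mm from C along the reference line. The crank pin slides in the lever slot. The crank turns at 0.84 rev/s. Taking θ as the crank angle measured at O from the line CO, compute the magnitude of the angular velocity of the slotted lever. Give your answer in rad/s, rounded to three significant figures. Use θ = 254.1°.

0.809

ω = 5.278 rad/s (from 0.84 rev/s).
Crank pin A relative to C: A = (d + r cosθ, r sinθ); lever angle φ = atan2(r sinθ, d + r cosθ).
Differentiating tanφ: φ̇ = rω(d cosθ + r)/(d² + r² + 2dr cosθ).
d² + r² + 2dr cosθ = |CA|² = 0.0513759 m²;  d cosθ + r = +0.062976 m.
|ω_lever| = |0.125·5.278·+0.062976| / 0.0513759 = 0.80869 rad/s.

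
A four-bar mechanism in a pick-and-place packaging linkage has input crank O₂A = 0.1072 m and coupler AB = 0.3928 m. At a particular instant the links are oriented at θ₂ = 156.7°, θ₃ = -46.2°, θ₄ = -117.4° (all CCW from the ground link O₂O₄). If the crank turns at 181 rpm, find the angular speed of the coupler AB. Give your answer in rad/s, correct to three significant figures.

ω₂ = 18.95 rad/s (from 181 rpm).
Differentiating the loop-closure r₂e^{iθ₂}+r₃e^{iθ₃}=r₁+r₄e^{iθ₄} gives r₂ω₂e^{iθ₂}+r₃ω₃e^{iθ₃}=r₄ω₄e^{iθ₄}.
Eliminating the other unknown: ω₃ = r₂ω₂ sin(θ₄−θ₂) / [r₃ sin(θ₃−θ₄)].
Numerator sine = +0.99744; denominator sine = +0.94665.
Result = 0.1072·18.95·(+0.99744) / (0.3928·(+0.94665)) = +5.4504 rad/s; magnitude 5.4504 rad/s.

5.45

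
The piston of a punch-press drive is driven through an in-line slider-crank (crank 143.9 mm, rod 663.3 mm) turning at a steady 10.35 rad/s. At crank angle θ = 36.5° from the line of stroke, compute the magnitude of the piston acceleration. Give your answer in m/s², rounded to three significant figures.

ω = 10.35 rad/s
x(θ) = r cosθ + √(L² − r² sin²θ); with ω constant, a = ω²·d²x/dθ².
d²x/dθ² = −r cosθ − r²(cos2θ)/√u − r⁴ sin²2θ/(4u^{3/2}),  u = L² − r² sin²θ = 0.43264 m².
Substituting r = 0.1439 m, L = 0.6633 m, θ = 36.5°: d²x/dθ² = -0.12522 m.
a = ω²·d²x/dθ² = (10.35)²·(-0.12522) = -13.414 m/s²;  |a| = 13.414 m/s².

13.4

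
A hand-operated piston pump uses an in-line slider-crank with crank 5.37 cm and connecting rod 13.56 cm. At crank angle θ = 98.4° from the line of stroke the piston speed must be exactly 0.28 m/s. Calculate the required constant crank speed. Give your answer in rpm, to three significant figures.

For an in-line slider-crank, |v_piston| = rω|sinθ|·[1 + r cosθ/√(L² − r² sin²θ)].
With r = 0.0537 m, L = 0.1356 m, θ = 98.4°: the bracketed kinematic factor |dx/dθ| = 0.049784 m.
ω = v/|dx/dθ| = 0.28/0.049784 = 5.6243 rad/s.
N = 60ω/(2π) = 53.708 rpm.

53.7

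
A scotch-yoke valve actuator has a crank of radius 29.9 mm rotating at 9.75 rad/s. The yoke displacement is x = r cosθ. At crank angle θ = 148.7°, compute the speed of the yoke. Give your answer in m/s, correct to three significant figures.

0.151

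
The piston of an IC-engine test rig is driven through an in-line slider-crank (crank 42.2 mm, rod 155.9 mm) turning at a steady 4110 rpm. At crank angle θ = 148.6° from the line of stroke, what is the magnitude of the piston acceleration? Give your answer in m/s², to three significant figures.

5660

ω = 2π·4110/60 = 430.4 rad/s
x(θ) = r cosθ + √(L² − r² sin²θ); with ω constant, a = ω²·d²x/dθ².
d²x/dθ² = −r cosθ − r²(cos2θ)/√u − r⁴ sin²2θ/(4u^{3/2}),  u = L² − r² sin²θ = 0.0238214 m².
Substituting r = 0.0422 m, L = 0.1559 m, θ = 148.6°: d²x/dθ² = +0.030575 m.
a = ω²·d²x/dθ² = (430.4)²·(+0.030575) = +5663.8 m/s²;  |a| = 5663.8 m/s².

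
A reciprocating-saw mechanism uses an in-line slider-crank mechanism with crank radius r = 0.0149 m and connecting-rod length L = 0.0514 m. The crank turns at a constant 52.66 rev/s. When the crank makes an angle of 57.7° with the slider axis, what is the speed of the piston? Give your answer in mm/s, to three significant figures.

4830

ω = 2π·52.7 = 330.9 rad/s
For an in-line slider-crank, x = r cosθ + √(L² − r² sin²θ), so v = −rω sinθ·[1 + r cosθ/√(L² − r² sin²θ)].
With r = 0.0149 m, L = 0.0514 m, θ = 57.7°: √(L² − r² sin²θ) = 0.049833 m.
v = −0.0149·330.9·0.84526·[1 + 0.0149·0.53435/0.049833] = -4.8329 m/s.
|v| = 4.8329 m/s = 4832.9 mm/s.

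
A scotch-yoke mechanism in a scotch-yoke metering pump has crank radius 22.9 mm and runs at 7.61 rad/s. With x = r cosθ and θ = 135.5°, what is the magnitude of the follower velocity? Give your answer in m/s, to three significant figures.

ω = 7.61 rad/s
x = r cosθ ⇒ ẋ = −rω sinθ.
|v| = rω|sinθ| = 0.0229·7.61·|sin 135.5°| = 0.12215 m/s.

0.122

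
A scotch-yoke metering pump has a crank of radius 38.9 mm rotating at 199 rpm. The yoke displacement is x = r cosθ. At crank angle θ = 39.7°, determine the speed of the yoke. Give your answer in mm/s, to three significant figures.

518

ω = 20.84 rad/s (from 199 rpm).
x = r cosθ ⇒ ẋ = −rω sinθ.
|v| = rω|sinθ| = 0.0389·20.84·|sin 39.7°| = 0.51781 m/s = 517.81 mm/s.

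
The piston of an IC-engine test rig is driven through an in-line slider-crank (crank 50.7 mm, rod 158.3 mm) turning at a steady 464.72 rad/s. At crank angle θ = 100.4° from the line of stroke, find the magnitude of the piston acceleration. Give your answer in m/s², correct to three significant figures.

ω = 464.7 rad/s
x(θ) = r cosθ + √(L² − r² sin²θ); with ω constant, a = ω²·d²x/dθ².
d²x/dθ² = −r cosθ − r²(cos2θ)/√u − r⁴ sin²2θ/(4u^{3/2}),  u = L² − r² sin²θ = 0.0225722 m².
Substituting r = 0.0507 m, L = 0.1583 m, θ = 100.4°: d²x/dθ² = +0.025085 m.
a = ω²·d²x/dθ² = (464.7)²·(+0.025085) = +5417.5 m/s²;  |a| = 5417.5 m/s².

5420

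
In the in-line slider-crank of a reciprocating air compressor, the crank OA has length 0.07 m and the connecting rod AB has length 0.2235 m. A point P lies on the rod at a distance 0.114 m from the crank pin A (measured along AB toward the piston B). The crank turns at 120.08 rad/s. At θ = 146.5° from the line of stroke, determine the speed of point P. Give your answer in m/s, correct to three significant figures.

ω = 120.1 rad/s.  Crank-pin speed |V_A| = rω = 8.4056 m/s, perpendicular to OA.
Rod angle: sinφ = −(r/L) sinθ ⇒ φ = -9.955°; ω_rod = −rω cosθ/√(L²−r²sin²θ) = +31.841 rad/s.
V_P = V_A + ω_rod × AP, with AP = 0.114 m along the rod.
Components: V_Px = −rω sinθ − a·ω_rod·sinφ = -4.0119 m/s;  V_Py = rω cosθ + a·ω_rod·cosφ = -3.4341 m/s.
|V_P| = √(V_Px² + V_Py²) = 5.2809 m/s.

5.28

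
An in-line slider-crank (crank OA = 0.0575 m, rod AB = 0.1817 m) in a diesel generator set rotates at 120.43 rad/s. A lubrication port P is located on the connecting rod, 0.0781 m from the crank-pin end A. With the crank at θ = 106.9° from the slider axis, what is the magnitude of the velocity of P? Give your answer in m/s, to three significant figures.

ω = 120.4 rad/s.  Crank-pin speed |V_A| = rω = 6.9247 m/s, perpendicular to OA.
Rod angle: sinφ = −(r/L) sinθ ⇒ φ = -17.625°; ω_rod = −rω cosθ/√(L²−r²sin²θ) = +11.625 rad/s.
V_P = V_A + ω_rod × AP, with AP = 0.0781 m along the rod.
Components: V_Px = −rω sinθ − a·ω_rod·sinφ = -6.3508 m/s;  V_Py = rω cosθ + a·ω_rod·cosφ = -1.1478 m/s.
|V_P| = √(V_Px² + V_Py²) = 6.4537 m/s.

6.45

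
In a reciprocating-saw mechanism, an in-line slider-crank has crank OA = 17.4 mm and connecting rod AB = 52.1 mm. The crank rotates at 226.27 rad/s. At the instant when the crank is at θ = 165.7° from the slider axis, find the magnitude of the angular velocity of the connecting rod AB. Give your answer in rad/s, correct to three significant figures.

73.5

ω = 226.3 rad/s
The rod makes angle φ with the slider axis where L sinφ = r sinθ; differentiating, L cosφ·φ̇ = r ω cosθ.
L cosφ = √(L² − r² sin²θ) = 0.051922 m.
|ω_rod| = r ω |cosθ| / √(L² − r² sin²θ) = 0.0174·226.3·0.96902/0.051922 = 73.477 rad/s.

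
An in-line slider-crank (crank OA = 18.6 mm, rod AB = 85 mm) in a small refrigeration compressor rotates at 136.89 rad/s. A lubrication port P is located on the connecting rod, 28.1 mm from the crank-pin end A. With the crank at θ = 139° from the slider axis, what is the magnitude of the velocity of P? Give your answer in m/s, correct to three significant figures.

2.04

ω = 136.9 rad/s.  Crank-pin speed |V_A| = rω = 2.5462 m/s, perpendicular to OA.
Rod angle: sinφ = −(r/L) sinθ ⇒ φ = -8.254°; ω_rod = −rω cosθ/√(L²−r²sin²θ) = +22.844 rad/s.
V_P = V_A + ω_rod × AP, with AP = 0.0281 m along the rod.
Components: V_Px = −rω sinθ − a·ω_rod·sinφ = -1.5783 m/s;  V_Py = rω cosθ + a·ω_rod·cosφ = -1.2863 m/s.
|V_P| = √(V_Px² + V_Py²) = 2.0361 m/s.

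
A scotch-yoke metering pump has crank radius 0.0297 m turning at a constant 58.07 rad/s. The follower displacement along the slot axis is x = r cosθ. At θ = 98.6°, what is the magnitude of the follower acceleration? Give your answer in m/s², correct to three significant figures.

ω = 58.07 rad/s
x = r cosθ ⇒ ẍ = −rω² cosθ (ω constant).
|a| = rω²|cosθ| = 0.0297·(58.07)²·|cos 98.6°| = 14.976 m/s².

15.0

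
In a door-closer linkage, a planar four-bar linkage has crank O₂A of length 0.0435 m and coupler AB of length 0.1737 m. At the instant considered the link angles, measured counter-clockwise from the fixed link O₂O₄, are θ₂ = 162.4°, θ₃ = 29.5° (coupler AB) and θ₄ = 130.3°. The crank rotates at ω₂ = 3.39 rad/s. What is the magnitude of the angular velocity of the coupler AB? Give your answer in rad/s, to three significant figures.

ω₂ = 3.39 rad/s
Differentiating the loop-closure r₂e^{iθ₂}+r₃e^{iθ₃}=r₁+r₄e^{iθ₄} gives r₂ω₂e^{iθ₂}+r₃ω₃e^{iθ₃}=r₄ω₄e^{iθ₄}.
Eliminating the other unknown: ω₃ = r₂ω₂ sin(θ₄−θ₂) / [r₃ sin(θ₃−θ₄)].
Numerator sine = -0.53140; denominator sine = -0.98229.
Result = 0.0435·3.39·(-0.53140) / (0.1737·(-0.98229)) = +0.45927 rad/s; magnitude 0.45927 rad/s.

0.459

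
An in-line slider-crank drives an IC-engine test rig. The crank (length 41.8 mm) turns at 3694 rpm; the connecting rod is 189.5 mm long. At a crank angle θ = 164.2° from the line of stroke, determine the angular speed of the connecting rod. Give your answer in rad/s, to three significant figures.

82.3

ω = 386.8 rad/s (converted from 3694 rpm).
The rod makes angle φ with the slider axis where L sinφ = r sinθ; differentiating, L cosφ·φ̇ = r ω cosθ.
L cosφ = √(L² − r² sin²θ) = 0.18916 m.
|ω_rod| = r ω |cosθ| / √(L² − r² sin²θ) = 0.0418·386.8·0.96222/0.18916 = 82.253 rad/s.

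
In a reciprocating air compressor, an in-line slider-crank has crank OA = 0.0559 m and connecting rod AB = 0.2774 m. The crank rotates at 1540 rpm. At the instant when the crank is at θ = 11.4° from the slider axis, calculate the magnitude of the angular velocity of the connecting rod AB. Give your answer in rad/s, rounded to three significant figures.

ω = 161.3 rad/s (converted from 1540 rpm).
The rod makes angle φ with the slider axis where L sinφ = r sinθ; differentiating, L cosφ·φ̇ = r ω cosθ.
L cosφ = √(L² − r² sin²θ) = 0.27718 m.
|ω_rod| = r ω |cosθ| / √(L² − r² sin²θ) = 0.0559·161.3·0.98027/0.27718 = 31.882 rad/s.

31.9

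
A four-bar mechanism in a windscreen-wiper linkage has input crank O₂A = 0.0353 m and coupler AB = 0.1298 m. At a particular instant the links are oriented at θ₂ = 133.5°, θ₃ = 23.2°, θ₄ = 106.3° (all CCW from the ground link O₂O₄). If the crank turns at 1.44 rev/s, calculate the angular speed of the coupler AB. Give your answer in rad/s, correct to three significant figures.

ω₂ = 9.048 rad/s (from 1.44 rev/s).
Differentiating the loop-closure r₂e^{iθ₂}+r₃e^{iθ₃}=r₁+r₄e^{iθ₄} gives r₂ω₂e^{iθ₂}+r₃ω₃e^{iθ₃}=r₄ω₄e^{iθ₄}.
Eliminating the other unknown: ω₃ = r₂ω₂ sin(θ₄−θ₂) / [r₃ sin(θ₃−θ₄)].
Numerator sine = -0.45710; denominator sine = -0.99276.
Result = 0.0353·9.048·(-0.45710) / (0.1298·(-0.99276)) = +1.1329 rad/s; magnitude 1.1329 rad/s.

1.13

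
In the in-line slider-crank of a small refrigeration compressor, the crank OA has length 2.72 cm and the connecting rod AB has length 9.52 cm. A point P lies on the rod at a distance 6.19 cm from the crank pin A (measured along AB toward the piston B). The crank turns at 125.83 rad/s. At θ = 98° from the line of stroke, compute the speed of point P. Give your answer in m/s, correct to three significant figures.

3.30

ω = 125.8 rad/s.  Crank-pin speed |V_A| = rω = 3.4226 m/s, perpendicular to OA.
Rod angle: sinφ = −(r/L) sinθ ⇒ φ = -16.435°; ω_rod = −rω cosθ/√(L²−r²sin²θ) = +5.2166 rad/s.
V_P = V_A + ω_rod × AP, with AP = 0.0619 m along the rod.
Components: V_Px = −rω sinθ − a·ω_rod·sinφ = -3.2979 m/s;  V_Py = rω cosθ + a·ω_rod·cosφ = -0.16662 m/s.
|V_P| = √(V_Px² + V_Py²) = 3.3021 m/s.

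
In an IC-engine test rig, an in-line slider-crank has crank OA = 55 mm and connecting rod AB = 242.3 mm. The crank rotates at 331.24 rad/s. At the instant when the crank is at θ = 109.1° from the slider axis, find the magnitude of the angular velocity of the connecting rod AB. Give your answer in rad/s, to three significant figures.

25.2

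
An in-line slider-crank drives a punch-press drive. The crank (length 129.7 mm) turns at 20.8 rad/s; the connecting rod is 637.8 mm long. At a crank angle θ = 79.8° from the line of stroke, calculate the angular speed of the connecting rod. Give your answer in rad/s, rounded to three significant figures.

0.764

ω = 20.8 rad/s
The rod makes angle φ with the slider axis where L sinφ = r sinθ; differentiating, L cosφ·φ̇ = r ω cosθ.
L cosφ = √(L² − r² sin²θ) = 0.6249 m.
|ω_rod| = r ω |cosθ| / √(L² − r² sin²θ) = 0.1297·20.8·0.17708/0.6249 = 0.7645 rad/s.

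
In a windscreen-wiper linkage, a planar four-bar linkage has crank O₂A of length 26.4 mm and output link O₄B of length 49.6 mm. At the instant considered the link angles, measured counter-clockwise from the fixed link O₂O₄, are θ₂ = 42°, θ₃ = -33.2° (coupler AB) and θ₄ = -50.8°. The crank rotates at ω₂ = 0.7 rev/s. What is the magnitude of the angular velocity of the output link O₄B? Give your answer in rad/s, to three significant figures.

7.49

ω₂ = 4.398 rad/s (from 0.7 rev/s).
Differentiating the loop-closure r₂e^{iθ₂}+r₃e^{iθ₃}=r₁+r₄e^{iθ₄} gives r₂ω₂e^{iθ₂}+r₃ω₃e^{iθ₃}=r₄ω₄e^{iθ₄}.
Eliminating the other unknown: ω₄ = r₂ω₂ sin(θ₂−θ₃) / [r₄ sin(θ₄−θ₃)].
Numerator sine = +0.96682; denominator sine = -0.30237.
Result = 0.0264·4.398·(+0.96682) / (0.0496·(-0.30237)) = -7.4853 rad/s; magnitude 7.4853 rad/s.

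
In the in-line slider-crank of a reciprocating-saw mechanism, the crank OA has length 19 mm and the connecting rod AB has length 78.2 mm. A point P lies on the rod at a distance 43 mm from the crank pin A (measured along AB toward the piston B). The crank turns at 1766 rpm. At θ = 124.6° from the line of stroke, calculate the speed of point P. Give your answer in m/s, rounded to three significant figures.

2.82

ω = 184.9 rad/s.  Crank-pin speed |V_A| = rω = 3.5138 m/s, perpendicular to OA.
Rod angle: sinφ = −(r/L) sinθ ⇒ φ = -11.537°; ω_rod = −rω cosθ/√(L²−r²sin²θ) = +26.041 rad/s.
V_P = V_A + ω_rod × AP, with AP = 0.043 m along the rod.
Components: V_Px = −rω sinθ − a·ω_rod·sinφ = -2.6684 m/s;  V_Py = rω cosθ + a·ω_rod·cosφ = -0.89813 m/s.
|V_P| = √(V_Px² + V_Py²) = 2.8155 m/s.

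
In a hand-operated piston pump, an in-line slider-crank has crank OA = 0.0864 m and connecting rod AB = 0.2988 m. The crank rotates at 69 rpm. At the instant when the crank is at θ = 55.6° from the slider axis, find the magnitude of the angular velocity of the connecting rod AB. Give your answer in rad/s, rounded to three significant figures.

1.22

ω = 7.226 rad/s (converted from 69 rpm).
The rod makes angle φ with the slider axis where L sinφ = r sinθ; differentiating, L cosφ·φ̇ = r ω cosθ.
L cosφ = √(L² − r² sin²θ) = 0.29017 m.
|ω_rod| = r ω |cosθ| / √(L² − r² sin²θ) = 0.0864·7.226·0.56497/0.29017 = 1.2155 rad/s.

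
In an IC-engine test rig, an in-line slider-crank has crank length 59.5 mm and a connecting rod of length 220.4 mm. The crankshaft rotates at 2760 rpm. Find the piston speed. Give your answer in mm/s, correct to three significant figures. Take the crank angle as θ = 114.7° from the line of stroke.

ω = 2π·2760/60 = 289 rad/s
For an in-line slider-crank, x = r cosθ + √(L² − r² sin²θ), so v = −rω sinθ·[1 + r cosθ/√(L² − r² sin²θ)].
With r = 0.0595 m, L = 0.2204 m, θ = 114.7°: √(L² − r² sin²θ) = 0.21367 m.
v = −0.0595·289·0.90851·[1 + 0.0595·-0.41787/0.21367] = -13.806 m/s.
|v| = 13.806 m/s = 13806 mm/s.

13800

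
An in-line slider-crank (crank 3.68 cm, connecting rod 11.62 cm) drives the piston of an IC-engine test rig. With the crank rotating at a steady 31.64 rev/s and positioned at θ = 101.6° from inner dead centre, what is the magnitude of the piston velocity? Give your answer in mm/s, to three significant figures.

6690

ω = 2π·31.6 = 198.8 rad/s
For an in-line slider-crank, x = r cosθ + √(L² − r² sin²θ), so v = −rω sinθ·[1 + r cosθ/√(L² − r² sin²θ)].
With r = 0.0368 m, L = 0.1162 m, θ = 101.6°: √(L² − r² sin²θ) = 0.11047 m.
v = −0.0368·198.8·0.97958·[1 + 0.0368·-0.20108/0.11047] = -6.6864 m/s.
|v| = 6.6864 m/s = 6686.4 mm/s.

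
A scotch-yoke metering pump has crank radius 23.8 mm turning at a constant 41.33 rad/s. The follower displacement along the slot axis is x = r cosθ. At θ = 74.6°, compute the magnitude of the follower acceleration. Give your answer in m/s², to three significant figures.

10.8

ω = 41.33 rad/s
x = r cosθ ⇒ ẍ = −rω² cosθ (ω constant).
|a| = rω²|cosθ| = 0.0238·(41.33)²·|cos 74.6°| = 10.796 m/s².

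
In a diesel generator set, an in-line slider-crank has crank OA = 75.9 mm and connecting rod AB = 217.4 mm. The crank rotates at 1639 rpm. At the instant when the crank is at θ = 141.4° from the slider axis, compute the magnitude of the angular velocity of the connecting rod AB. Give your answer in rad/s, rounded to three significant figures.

ω = 171.6 rad/s (converted from 1639 rpm).
The rod makes angle φ with the slider axis where L sinφ = r sinθ; differentiating, L cosφ·φ̇ = r ω cosθ.
L cosφ = √(L² − r² sin²θ) = 0.21218 m.
|ω_rod| = r ω |cosθ| / √(L² − r² sin²θ) = 0.0759·171.6·0.78152/0.21218 = 47.983 rad/s.

48.0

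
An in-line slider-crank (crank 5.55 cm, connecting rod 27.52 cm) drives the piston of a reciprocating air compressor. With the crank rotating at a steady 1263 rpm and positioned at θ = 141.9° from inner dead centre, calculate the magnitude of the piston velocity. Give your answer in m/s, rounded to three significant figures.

3.80

ω = 2π·1263/60 = 132.3 rad/s
For an in-line slider-crank, x = r cosθ + √(L² − r² sin²θ), so v = −rω sinθ·[1 + r cosθ/√(L² − r² sin²θ)].
With r = 0.0555 m, L = 0.2752 m, θ = 141.9°: √(L² − r² sin²θ) = 0.27306 m.
v = −0.0555·132.3·0.61704·[1 + 0.0555·-0.78694/0.27306] = -3.8049 m/s.
|v| = 3.8049 m/s.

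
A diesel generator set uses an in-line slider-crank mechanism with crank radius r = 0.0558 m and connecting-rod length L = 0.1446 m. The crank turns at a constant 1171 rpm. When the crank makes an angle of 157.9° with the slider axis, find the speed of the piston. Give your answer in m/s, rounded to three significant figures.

1.64

ω = 2π·1171/60 = 122.6 rad/s
For an in-line slider-crank, x = r cosθ + √(L² − r² sin²θ), so v = −rω sinθ·[1 + r cosθ/√(L² − r² sin²θ)].
With r = 0.0558 m, L = 0.1446 m, θ = 157.9°: √(L² − r² sin²θ) = 0.14307 m.
v = −0.0558·122.6·0.37622·[1 + 0.0558·-0.92653/0.14307] = -1.6441 m/s.
|v| = 1.6441 m/s.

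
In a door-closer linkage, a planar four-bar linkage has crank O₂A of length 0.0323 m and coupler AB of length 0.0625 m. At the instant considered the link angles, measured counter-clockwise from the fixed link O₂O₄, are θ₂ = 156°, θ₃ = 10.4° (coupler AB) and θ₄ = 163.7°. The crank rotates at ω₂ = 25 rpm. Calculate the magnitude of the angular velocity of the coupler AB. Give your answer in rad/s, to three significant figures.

0.403

ω₂ = 2.618 rad/s (from 25 rpm).
Differentiating the loop-closure r₂e^{iθ₂}+r₃e^{iθ₃}=r₁+r₄e^{iθ₄} gives r₂ω₂e^{iθ₂}+r₃ω₃e^{iθ₃}=r₄ω₄e^{iθ₄}.
Eliminating the other unknown: ω₃ = r₂ω₂ sin(θ₄−θ₂) / [r₃ sin(θ₃−θ₄)].
Numerator sine = +0.13399; denominator sine = -0.44932.
Result = 0.0323·2.618·(+0.13399) / (0.0625·(-0.44932)) = -0.40346 rad/s; magnitude 0.40346 rad/s.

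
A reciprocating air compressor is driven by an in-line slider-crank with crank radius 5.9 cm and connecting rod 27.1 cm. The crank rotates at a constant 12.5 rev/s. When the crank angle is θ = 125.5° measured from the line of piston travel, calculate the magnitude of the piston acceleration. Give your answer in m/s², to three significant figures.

237

ω = 2π·12.5 = 78.54 rad/s
x(θ) = r cosθ + √(L² − r² sin²θ); with ω constant, a = ω²·d²x/dθ².
d²x/dθ² = −r cosθ − r²(cos2θ)/√u − r⁴ sin²2θ/(4u^{3/2}),  u = L² − r² sin²θ = 0.0711338 m².
Substituting r = 0.059 m, L = 0.271 m, θ = 125.5°: d²x/dθ² = +0.038368 m.
a = ω²·d²x/dθ² = (78.54)²·(+0.038368) = +236.67 m/s²;  |a| = 236.67 m/s².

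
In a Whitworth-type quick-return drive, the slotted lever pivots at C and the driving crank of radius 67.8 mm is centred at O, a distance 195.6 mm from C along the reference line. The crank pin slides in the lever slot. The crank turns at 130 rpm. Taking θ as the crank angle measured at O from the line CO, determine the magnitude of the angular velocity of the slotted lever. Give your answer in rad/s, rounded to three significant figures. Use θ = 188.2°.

ω = 13.61 rad/s (from 130 rpm).
Crank pin A relative to C: A = (d + r cosθ, r sinθ); lever angle φ = atan2(r sinθ, d + r cosθ).
Differentiating tanφ: φ̇ = rω(d cosθ + r)/(d² + r² + 2dr cosθ).
d² + r² + 2dr cosθ = |CA|² = 0.016604 m²;  d cosθ + r = -0.1258 m.
|ω_lever| = |0.0678·13.61·-0.1258| / 0.016604 = 6.9931 rad/s.

6.99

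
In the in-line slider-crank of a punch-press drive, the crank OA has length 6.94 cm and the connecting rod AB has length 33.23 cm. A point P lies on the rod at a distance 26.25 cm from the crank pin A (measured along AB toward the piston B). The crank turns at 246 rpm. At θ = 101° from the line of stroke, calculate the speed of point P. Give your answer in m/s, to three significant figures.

ω = 25.76 rad/s.  Crank-pin speed |V_A| = rω = 1.7878 m/s, perpendicular to OA.
Rod angle: sinφ = −(r/L) sinθ ⇒ φ = -11.830°; ω_rod = −rω cosθ/√(L²−r²sin²θ) = +1.0489 rad/s.
V_P = V_A + ω_rod × AP, with AP = 0.2625 m along the rod.
Components: V_Px = −rω sinθ − a·ω_rod·sinφ = -1.6985 m/s;  V_Py = rω cosθ + a·ω_rod·cosφ = -0.071655 m/s.
|V_P| = √(V_Px² + V_Py²) = 1.7 m/s.

1.70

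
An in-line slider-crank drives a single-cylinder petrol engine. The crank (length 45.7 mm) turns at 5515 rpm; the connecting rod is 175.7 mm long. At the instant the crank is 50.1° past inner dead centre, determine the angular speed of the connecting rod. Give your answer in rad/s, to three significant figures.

ω = 577.5 rad/s (converted from 5515 rpm).
The rod makes angle φ with the slider axis where L sinφ = r sinθ; differentiating, L cosφ·φ̇ = r ω cosθ.
L cosφ = √(L² − r² sin²θ) = 0.17217 m.
|ω_rod| = r ω |cosθ| / √(L² − r² sin²θ) = 0.0457·577.5·0.64145/0.17217 = 98.334 rad/s.

98.3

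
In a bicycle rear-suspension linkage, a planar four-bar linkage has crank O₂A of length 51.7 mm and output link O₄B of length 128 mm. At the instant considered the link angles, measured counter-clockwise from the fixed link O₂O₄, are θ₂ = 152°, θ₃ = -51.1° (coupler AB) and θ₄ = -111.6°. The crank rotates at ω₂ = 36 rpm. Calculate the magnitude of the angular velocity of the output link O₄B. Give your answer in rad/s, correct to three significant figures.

ω₂ = 3.77 rad/s (from 36 rpm).
Differentiating the loop-closure r₂e^{iθ₂}+r₃e^{iθ₃}=r₁+r₄e^{iθ₄} gives r₂ω₂e^{iθ₂}+r₃ω₃e^{iθ₃}=r₄ω₄e^{iθ₄}.
Eliminating the other unknown: ω₄ = r₂ω₂ sin(θ₂−θ₃) / [r₄ sin(θ₄−θ₃)].
Numerator sine = -0.39234; denominator sine = -0.87036.
Result = 0.0517·3.77·(-0.39234) / (0.128·(-0.87036)) = +0.6864 rad/s; magnitude 0.6864 rad/s.

0.686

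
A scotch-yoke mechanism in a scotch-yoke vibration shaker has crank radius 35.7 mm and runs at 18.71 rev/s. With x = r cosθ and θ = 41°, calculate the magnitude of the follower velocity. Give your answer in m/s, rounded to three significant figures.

ω = 117.6 rad/s (from 18.71 rev/s).
x = r cosθ ⇒ ẋ = −rω sinθ.
|v| = rω|sinθ| = 0.0357·117.6·|sin 41°| = 2.7534 m/s.

2.75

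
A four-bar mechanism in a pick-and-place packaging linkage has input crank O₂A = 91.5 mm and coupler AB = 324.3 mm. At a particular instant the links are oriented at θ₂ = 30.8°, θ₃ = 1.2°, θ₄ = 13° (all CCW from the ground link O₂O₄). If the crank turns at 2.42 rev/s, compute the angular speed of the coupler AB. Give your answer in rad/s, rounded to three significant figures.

ω₂ = 15.21 rad/s (from 2.42 rev/s).
Differentiating the loop-closure r₂e^{iθ₂}+r₃e^{iθ₃}=r₁+r₄e^{iθ₄} gives r₂ω₂e^{iθ₂}+r₃ω₃e^{iθ₃}=r₄ω₄e^{iθ₄}.
Eliminating the other unknown: ω₃ = r₂ω₂ sin(θ₄−θ₂) / [r₃ sin(θ₃−θ₄)].
Numerator sine = -0.30570; denominator sine = -0.20450.
Result = 0.0915·15.21·(-0.30570) / (0.3243·(-0.20450)) = +6.4132 rad/s; magnitude 6.4132 rad/s.

6.41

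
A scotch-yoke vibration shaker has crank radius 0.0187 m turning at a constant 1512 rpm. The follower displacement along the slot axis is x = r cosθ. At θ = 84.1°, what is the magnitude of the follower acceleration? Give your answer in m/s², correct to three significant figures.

48.2

ω = 158.3 rad/s (from 1512 rpm).
x = r cosθ ⇒ ẍ = −rω² cosθ (ω constant).
|a| = rω²|cosθ| = 0.0187·(158.3)²·|cos 84.1°| = 48.191 m/s².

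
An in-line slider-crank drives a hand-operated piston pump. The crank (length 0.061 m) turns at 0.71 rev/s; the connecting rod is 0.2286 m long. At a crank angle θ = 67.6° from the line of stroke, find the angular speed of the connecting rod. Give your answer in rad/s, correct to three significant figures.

0.468

ω = 4.461 rad/s (converted from 0.71 rev/s).
The rod makes angle φ with the slider axis where L sinφ = r sinθ; differentiating, L cosφ·φ̇ = r ω cosθ.
L cosφ = √(L² − r² sin²θ) = 0.22153 m.
|ω_rod| = r ω |cosθ| / √(L² − r² sin²θ) = 0.061·4.461·0.38107/0.22153 = 0.46809 rad/s.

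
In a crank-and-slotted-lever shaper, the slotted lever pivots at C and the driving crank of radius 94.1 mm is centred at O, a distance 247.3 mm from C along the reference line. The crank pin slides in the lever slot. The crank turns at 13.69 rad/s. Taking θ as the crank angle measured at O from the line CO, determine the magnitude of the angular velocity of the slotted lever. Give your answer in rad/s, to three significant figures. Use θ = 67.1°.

2.78

ω = 13.69 rad/s
Crank pin A relative to C: A = (d + r cosθ, r sinθ); lever angle φ = atan2(r sinθ, d + r cosθ).
Differentiating tanφ: φ̇ = rω(d cosθ + r)/(d² + r² + 2dr cosθ).
d² + r² + 2dr cosθ = |CA|² = 0.0881227 m²;  d cosθ + r = +0.19033 m.
|ω_lever| = |0.0941·13.69·+0.19033| / 0.0881227 = 2.7824 rad/s.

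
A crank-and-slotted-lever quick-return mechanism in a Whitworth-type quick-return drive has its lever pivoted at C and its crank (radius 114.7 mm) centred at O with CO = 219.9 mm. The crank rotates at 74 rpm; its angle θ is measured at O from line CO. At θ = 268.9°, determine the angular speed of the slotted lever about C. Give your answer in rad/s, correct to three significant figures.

ω = 7.749 rad/s (from 74 rpm).
Crank pin A relative to C: A = (d + r cosθ, r sinθ); lever angle φ = atan2(r sinθ, d + r cosθ).
Differentiating tanφ: φ̇ = rω(d cosθ + r)/(d² + r² + 2dr cosθ).
d² + r² + 2dr cosθ = |CA|² = 0.0605437 m²;  d cosθ + r = +0.11048 m.
|ω_lever| = |0.1147·7.749·+0.11048| / 0.0605437 = 1.6219 rad/s.

1.62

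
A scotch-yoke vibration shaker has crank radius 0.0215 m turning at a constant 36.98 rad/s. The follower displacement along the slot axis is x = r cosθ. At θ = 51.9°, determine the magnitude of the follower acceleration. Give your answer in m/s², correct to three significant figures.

ω = 36.98 rad/s
x = r cosθ ⇒ ẍ = −rω² cosθ (ω constant).
|a| = rω²|cosθ| = 0.0215·(36.98)²·|cos 51.9°| = 18.142 m/s².

18.1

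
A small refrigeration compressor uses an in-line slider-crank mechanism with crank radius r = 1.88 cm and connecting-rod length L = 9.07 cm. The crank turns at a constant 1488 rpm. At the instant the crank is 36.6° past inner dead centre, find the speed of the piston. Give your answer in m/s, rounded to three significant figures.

2.04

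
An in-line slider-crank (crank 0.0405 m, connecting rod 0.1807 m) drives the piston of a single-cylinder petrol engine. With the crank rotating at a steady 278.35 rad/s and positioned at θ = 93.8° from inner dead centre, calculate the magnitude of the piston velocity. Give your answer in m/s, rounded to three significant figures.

11.1

ω = 278.4 rad/s
For an in-line slider-crank, x = r cosθ + √(L² − r² sin²θ), so v = −rω sinθ·[1 + r cosθ/√(L² − r² sin²θ)].
With r = 0.0405 m, L = 0.1807 m, θ = 93.8°: √(L² − r² sin²θ) = 0.17612 m.
v = −0.0405·278.4·0.99780·[1 + 0.0405·-0.06627/0.17612] = -11.077 m/s.
|v| = 11.077 m/s.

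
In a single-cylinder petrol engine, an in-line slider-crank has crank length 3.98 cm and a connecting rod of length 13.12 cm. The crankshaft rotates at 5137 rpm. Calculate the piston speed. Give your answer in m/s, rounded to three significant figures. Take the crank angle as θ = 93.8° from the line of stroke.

20.9

ω = 2π·5137/60 = 537.9 rad/s
For an in-line slider-crank, x = r cosθ + √(L² − r² sin²θ), so v = −rω sinθ·[1 + r cosθ/√(L² − r² sin²θ)].
With r = 0.0398 m, L = 0.1312 m, θ = 93.8°: √(L² − r² sin²θ) = 0.12505 m.
v = −0.0398·537.9·0.99780·[1 + 0.0398·-0.06627/0.12505] = -20.913 m/s.
|v| = 20.913 m/s.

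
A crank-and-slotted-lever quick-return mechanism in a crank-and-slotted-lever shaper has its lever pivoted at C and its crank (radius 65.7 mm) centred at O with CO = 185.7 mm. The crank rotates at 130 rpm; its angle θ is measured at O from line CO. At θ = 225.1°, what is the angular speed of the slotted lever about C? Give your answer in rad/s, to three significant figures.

ω = 13.61 rad/s (from 130 rpm).
Crank pin A relative to C: A = (d + r cosθ, r sinθ); lever angle φ = atan2(r sinθ, d + r cosθ).
Differentiating tanφ: φ̇ = rω(d cosθ + r)/(d² + r² + 2dr cosθ).
d² + r² + 2dr cosθ = |CA|² = 0.021577 m²;  d cosθ + r = -0.06538 m.
|ω_lever| = |0.0657·13.61·-0.06538| / 0.021577 = 2.7101 rad/s.

2.71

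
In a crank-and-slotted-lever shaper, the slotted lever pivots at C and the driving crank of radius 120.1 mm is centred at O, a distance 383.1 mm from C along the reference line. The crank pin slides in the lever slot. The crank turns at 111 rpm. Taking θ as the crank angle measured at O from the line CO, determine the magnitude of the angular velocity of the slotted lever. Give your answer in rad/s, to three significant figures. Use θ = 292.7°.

1.90

ω = 11.62 rad/s (from 111 rpm).
Crank pin A relative to C: A = (d + r cosθ, r sinθ); lever angle φ = atan2(r sinθ, d + r cosθ).
Differentiating tanφ: φ̇ = rω(d cosθ + r)/(d² + r² + 2dr cosθ).
d² + r² + 2dr cosθ = |CA|² = 0.196701 m²;  d cosθ + r = +0.26794 m.
|ω_lever| = |0.1201·11.62·+0.26794| / 0.196701 = 1.9016 rad/s.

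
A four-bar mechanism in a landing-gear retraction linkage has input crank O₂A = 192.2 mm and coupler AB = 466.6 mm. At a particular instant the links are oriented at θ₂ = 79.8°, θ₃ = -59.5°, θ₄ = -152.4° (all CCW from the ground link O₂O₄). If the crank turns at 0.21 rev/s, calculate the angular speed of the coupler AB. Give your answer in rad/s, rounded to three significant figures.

0.430

ω₂ = 1.319 rad/s (from 0.21 rev/s).
Differentiating the loop-closure r₂e^{iθ₂}+r₃e^{iθ₃}=r₁+r₄e^{iθ₄} gives r₂ω₂e^{iθ₂}+r₃ω₃e^{iθ₃}=r₄ω₄e^{iθ₄}.
Eliminating the other unknown: ω₃ = r₂ω₂ sin(θ₄−θ₂) / [r₃ sin(θ₃−θ₄)].
Numerator sine = +0.79016; denominator sine = +0.99872.
Result = 0.1922·1.319·(+0.79016) / (0.4666·(+0.99872)) = +0.43001 rad/s; magnitude 0.43001 rad/s.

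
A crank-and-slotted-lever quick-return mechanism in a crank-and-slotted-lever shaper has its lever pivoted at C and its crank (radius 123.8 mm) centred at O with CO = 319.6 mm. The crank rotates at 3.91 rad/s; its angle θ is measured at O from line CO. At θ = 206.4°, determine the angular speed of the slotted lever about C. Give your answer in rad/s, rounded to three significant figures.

ω = 3.91 rad/s
Crank pin A relative to C: A = (d + r cosθ, r sinθ); lever angle φ = atan2(r sinθ, d + r cosθ).
Differentiating tanφ: φ̇ = rω(d cosθ + r)/(d² + r² + 2dr cosθ).
d² + r² + 2dr cosθ = |CA|² = 0.0465903 m²;  d cosθ + r = -0.16247 m.
|ω_lever| = |0.1238·3.91·-0.16247| / 0.0465903 = 1.688 rad/s.

1.69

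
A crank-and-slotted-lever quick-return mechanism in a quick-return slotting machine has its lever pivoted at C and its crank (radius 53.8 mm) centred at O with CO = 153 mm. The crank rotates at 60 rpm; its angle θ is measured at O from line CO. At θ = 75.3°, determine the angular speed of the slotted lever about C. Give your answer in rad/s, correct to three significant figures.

ω = 6.283 rad/s (from 60 rpm).
Crank pin A relative to C: A = (d + r cosθ, r sinθ); lever angle φ = atan2(r sinθ, d + r cosθ).
Differentiating tanφ: φ̇ = rω(d cosθ + r)/(d² + r² + 2dr cosθ).
d² + r² + 2dr cosθ = |CA|² = 0.030481 m²;  d cosθ + r = +0.092625 m.
|ω_lever| = |0.0538·6.283·+0.092625| / 0.030481 = 1.0272 rad/s.

1.03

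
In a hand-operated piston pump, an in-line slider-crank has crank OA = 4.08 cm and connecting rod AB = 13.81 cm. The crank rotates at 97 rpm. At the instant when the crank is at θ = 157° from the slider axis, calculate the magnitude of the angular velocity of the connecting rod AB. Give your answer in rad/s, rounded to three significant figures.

ω = 10.16 rad/s (converted from 97 rpm).
The rod makes angle φ with the slider axis where L sinφ = r sinθ; differentiating, L cosφ·φ̇ = r ω cosθ.
L cosφ = √(L² − r² sin²θ) = 0.13718 m.
|ω_rod| = r ω |cosθ| / √(L² − r² sin²θ) = 0.0408·10.16·0.92050/0.13718 = 2.781 rad/s.

2.78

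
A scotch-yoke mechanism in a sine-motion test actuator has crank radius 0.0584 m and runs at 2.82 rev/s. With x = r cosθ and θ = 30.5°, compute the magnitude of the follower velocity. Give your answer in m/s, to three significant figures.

0.525

ω = 17.72 rad/s (from 2.82 rev/s).
x = r cosθ ⇒ ẋ = −rω sinθ.
|v| = rω|sinθ| = 0.0584·17.72·|sin 30.5°| = 0.52518 m/s.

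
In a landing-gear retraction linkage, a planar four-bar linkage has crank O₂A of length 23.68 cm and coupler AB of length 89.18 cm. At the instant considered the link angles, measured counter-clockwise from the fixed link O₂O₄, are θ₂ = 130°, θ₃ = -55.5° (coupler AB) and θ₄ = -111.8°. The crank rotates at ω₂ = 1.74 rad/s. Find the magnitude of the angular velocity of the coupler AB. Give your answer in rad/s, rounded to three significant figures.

0.489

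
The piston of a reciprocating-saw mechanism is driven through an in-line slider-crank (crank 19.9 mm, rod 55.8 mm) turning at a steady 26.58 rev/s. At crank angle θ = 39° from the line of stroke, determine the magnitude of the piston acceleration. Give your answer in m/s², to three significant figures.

480

ω = 2π·26.6 = 167 rad/s
x(θ) = r cosθ + √(L² − r² sin²θ); with ω constant, a = ω²·d²x/dθ².
d²x/dθ² = −r cosθ − r²(cos2θ)/√u − r⁴ sin²2θ/(4u^{3/2}),  u = L² − r² sin²θ = 0.0029568 m².
Substituting r = 0.0199 m, L = 0.0558 m, θ = 39°: d²x/dθ² = -0.017213 m.
a = ω²·d²x/dθ² = (167)²·(-0.017213) = -480.09 m/s²;  |a| = 480.09 m/s².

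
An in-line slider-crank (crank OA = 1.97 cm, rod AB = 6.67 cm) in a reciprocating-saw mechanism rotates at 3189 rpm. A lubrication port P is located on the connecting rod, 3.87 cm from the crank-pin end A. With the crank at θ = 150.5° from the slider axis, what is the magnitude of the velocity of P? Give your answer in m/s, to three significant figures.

3.65

ω = 334 rad/s.  Crank-pin speed |V_A| = rω = 6.5788 m/s, perpendicular to OA.
Rod angle: sinφ = −(r/L) sinθ ⇒ φ = -8.363°; ω_rod = −rω cosθ/√(L²−r²sin²θ) = +86.769 rad/s.
V_P = V_A + ω_rod × AP, with AP = 0.0387 m along the rod.
Components: V_Px = −rω sinθ − a·ω_rod·sinφ = -2.7512 m/s;  V_Py = rω cosθ + a·ω_rod·cosφ = -2.4037 m/s.
|V_P| = √(V_Px² + V_Py²) = 3.6533 m/s.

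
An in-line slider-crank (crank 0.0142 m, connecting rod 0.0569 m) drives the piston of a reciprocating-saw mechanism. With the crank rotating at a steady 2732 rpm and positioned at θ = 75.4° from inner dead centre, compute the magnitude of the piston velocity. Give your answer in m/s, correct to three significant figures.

4.19

ω = 2π·2732/60 = 286.1 rad/s
For an in-line slider-crank, x = r cosθ + √(L² − r² sin²θ), so v = −rω sinθ·[1 + r cosθ/√(L² − r² sin²θ)].
With r = 0.0142 m, L = 0.0569 m, θ = 75.4°: √(L² − r² sin²θ) = 0.055216 m.
v = −0.0142·286.1·0.96771·[1 + 0.0142·0.25207/0.055216] = -4.1862 m/s.
|v| = 4.1862 m/s.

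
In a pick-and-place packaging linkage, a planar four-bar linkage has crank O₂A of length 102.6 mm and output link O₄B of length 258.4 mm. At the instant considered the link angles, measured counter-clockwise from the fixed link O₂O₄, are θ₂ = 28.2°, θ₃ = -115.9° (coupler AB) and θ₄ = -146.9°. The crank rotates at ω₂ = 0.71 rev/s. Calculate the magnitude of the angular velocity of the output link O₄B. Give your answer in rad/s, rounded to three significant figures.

ω₂ = 4.461 rad/s (from 0.71 rev/s).
Differentiating the loop-closure r₂e^{iθ₂}+r₃e^{iθ₃}=r₁+r₄e^{iθ₄} gives r₂ω₂e^{iθ₂}+r₃ω₃e^{iθ₃}=r₄ω₄e^{iθ₄}.
Eliminating the other unknown: ω₄ = r₂ω₂ sin(θ₂−θ₃) / [r₄ sin(θ₄−θ₃)].
Numerator sine = +0.58637; denominator sine = -0.51504.
Result = 0.1026·4.461·(+0.58637) / (0.2584·(-0.51504)) = -2.0166 rad/s; magnitude 2.0166 rad/s.

2.02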